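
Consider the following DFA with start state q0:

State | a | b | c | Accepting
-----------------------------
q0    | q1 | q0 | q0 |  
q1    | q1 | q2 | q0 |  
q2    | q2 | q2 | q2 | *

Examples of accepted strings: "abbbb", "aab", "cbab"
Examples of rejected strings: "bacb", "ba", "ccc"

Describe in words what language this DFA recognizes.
strings over {a,b,c} containing 'ab' as substring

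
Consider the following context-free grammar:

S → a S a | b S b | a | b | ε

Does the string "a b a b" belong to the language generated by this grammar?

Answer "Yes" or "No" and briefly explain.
Every production places the same symbol at both ends (or yields a single symbol / ε), so every derived string is a palindrome. a b a b reversed is b a b a ≠ a b a b, so it is not a palindrome and cannot be derived (already the first step fails: the string starts with a but ends with b, so neither S → a S a nor S → b S b fits).

Final answer: No - no valid derivation exists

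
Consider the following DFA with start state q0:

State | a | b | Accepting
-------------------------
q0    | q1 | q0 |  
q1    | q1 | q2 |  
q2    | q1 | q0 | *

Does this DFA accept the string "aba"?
Start in q0.
Read 'a': q0 → q1
Read 'b': q1 → q2
Read 'a': q2 → q1
Final state q1 is not accepting, so the string is rejected.

Final answer: No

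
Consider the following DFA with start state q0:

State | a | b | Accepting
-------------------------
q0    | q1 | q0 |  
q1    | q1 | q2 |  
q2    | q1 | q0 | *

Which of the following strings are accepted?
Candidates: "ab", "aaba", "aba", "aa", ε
"ab": q0 → q1 → q2; q2 is accepting → accepted
"aaba": q0 → q1 → q1 → q2 → q1; q1 is not accepting → rejected
"aba": q0 → q1 → q2 → q1; q1 is not accepting → rejected
"aa": q0 → q1 → q1; q1 is not accepting → rejected
ε: q0; q0 is not accepting → rejected

Final answer: "ab"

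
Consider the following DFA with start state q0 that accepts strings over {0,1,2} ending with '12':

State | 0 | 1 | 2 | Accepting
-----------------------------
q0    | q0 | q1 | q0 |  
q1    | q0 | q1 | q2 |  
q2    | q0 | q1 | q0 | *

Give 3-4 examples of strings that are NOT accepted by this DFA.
Any strings that end in a non-accepting state work; for example:
"20": q0 → q0 → q0; q0 is not accepting → rejected
"120": q0 → q1 → q2 → q0; q0 is not accepting → rejected
"122": q0 → q1 → q2 → q0; q0 is not accepting → rejected
"2211": q0 → q0 → q0 → q1 → q1; q1 is not accepting → rejected

Final answer: "20", "120", "122", "2211"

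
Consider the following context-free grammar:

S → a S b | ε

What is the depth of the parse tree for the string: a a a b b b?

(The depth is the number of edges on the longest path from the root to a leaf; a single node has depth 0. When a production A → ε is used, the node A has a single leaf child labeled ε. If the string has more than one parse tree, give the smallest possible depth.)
The only parse tree applies S → a S b 3 times (once per matching a…b pair) and then S → ε.
The S nodes sit at depths 0, 1, …, 3; the innermost S (depth 3) has the single child ε at depth 4.
The terminal leaves a, b are at depths 1..3, so the longest root-to-leaf path is S → S → … → S → ε with 4 edges.
Depth = 4.

Final answer: 4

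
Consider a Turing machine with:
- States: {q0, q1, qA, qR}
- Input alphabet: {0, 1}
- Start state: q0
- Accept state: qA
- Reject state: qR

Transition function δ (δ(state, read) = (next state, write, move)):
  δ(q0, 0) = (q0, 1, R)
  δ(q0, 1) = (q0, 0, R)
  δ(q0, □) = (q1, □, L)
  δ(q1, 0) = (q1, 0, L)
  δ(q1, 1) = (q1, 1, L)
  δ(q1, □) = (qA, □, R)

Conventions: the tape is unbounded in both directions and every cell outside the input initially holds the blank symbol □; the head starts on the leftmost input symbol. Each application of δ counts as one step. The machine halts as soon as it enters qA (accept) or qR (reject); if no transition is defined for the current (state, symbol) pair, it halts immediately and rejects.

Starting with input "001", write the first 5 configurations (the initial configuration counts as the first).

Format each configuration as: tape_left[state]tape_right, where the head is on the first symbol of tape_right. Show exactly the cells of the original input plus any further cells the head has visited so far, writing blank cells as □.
Step 0: [q0]001 (head at position 0)
Step 1: δ(q0, 0) = (q0, 1, R)  ⊢  1[q0]01 (head at position 1)
Step 2: δ(q0, 0) = (q0, 1, R)  ⊢  11[q0]1 (head at position 2)
Step 3: δ(q0, 1) = (q0, 0, R)  ⊢  110[q0]□ (head at position 3)
Step 4: δ(q0, □) = (q1, □, L)  ⊢  11[q1]0□ (head at position 2)

Final answer: [q0]001 ⊢ 1[q0]01 ⊢ 11[q0]1 ⊢ 110[q0]□ ⊢ 11[q1]0□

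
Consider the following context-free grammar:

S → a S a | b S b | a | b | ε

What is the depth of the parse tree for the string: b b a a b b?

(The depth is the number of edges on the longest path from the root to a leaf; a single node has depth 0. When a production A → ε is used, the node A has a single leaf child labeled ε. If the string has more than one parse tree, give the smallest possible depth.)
The string has even length 6, so its (unique) parse tree peels off matching outer symbols: S → b S b, S → b S b, S → a S a, and finally S → ε for the empty middle.
The S nodes are at depths 0..3; the ε leaf under the innermost S is at depth 4 (terminal leaves are at depths 1..3).
Depth = 4.

Final answer: 4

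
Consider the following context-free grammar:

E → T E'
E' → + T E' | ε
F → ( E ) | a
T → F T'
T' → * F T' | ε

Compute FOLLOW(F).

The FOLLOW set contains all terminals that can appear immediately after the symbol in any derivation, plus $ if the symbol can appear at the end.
Useful FIRST sets: FIRST(E') = {+, ε}, FIRST(T') = {*, ε} (both E' and T' are nullable).
FOLLOW(E): E is the start symbol → $; E appears in F → ( E ) followed by ')' → FOLLOW(E) = {), $}.
FOLLOW(E'): E' appears at the right end of E → T E' and of E' → + T E', so FOLLOW(E') ⊇ FOLLOW(E) (the second occurrence adds nothing new). FOLLOW(E') = {), $}.
FOLLOW(T): in E → T E' and E' → + T E', T is followed by E': add FIRST(E') minus ε = {+}; since E' is nullable, also add FOLLOW(E) and FOLLOW(E') = {), $}. FOLLOW(T) = {+, ), $}.
FOLLOW(T'): T' appears at the right end of T → F T' and of T' → * F T', so FOLLOW(T') = FOLLOW(T) = {+, ), $}.
FOLLOW(F): in T → F T' and T' → * F T', F is followed by T': add FIRST(T') minus ε = {*}; since T' is nullable, also add FOLLOW(T) and FOLLOW(T') = {+, ), $}. FOLLOW(F) = {*, +, ), $}.

Final answer: {$, ), *, +}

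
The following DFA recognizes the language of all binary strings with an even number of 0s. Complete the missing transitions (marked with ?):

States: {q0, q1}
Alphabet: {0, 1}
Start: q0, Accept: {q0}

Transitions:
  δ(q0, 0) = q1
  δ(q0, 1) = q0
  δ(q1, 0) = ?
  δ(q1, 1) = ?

What each state remembers (consistent with the given transitions and accept states):
  q0: an even number of 0s has been read so far
  q1: an odd number of 0s has been read so far
Filling in the missing entries:
  δ(q1, 0): in q1 (an odd number of 0s has been read so far), after reading 0 we have: an even number of 0s has been read so far → q0
  δ(q1, 1): in q1 (an odd number of 0s has been read so far), after reading 1 we have: an odd number of 0s has been read so far → q1

Final answer: δ(q1, 0) = q0; δ(q1, 1) = q1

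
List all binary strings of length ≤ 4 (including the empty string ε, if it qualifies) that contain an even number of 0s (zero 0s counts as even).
Checking every binary string of length 0 to 4:
  Length 0: accepted: ε | rejected: (none)
  Length 1: accepted: 1 | rejected: 0
  Length 2: accepted: 00, 11 | rejected: 01, 10
  Length 3: accepted: 001, 010, 100, 111 | rejected: 000, 011, 101, 110
  Length 4: accepted: 0000, 0011, 0101, 0110, 1001, 1010, 1100, 1111 | rejected: 0001, 0010, 0100, 0111, 1000, 1011, 1101, 1110
Total: 16 string(s).

Final answer: ε, 1, 00, 11, 001, 010, 100, 111, 0000, 0011, 0101, 0110, 1001, 1010, 1100, 1111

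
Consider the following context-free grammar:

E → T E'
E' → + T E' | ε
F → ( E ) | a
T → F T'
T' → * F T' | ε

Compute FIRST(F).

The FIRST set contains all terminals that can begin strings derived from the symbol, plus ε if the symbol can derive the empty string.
FIRST(F): F → ( E ) contributes '(' and F → a contributes 'a', so FIRST(F) = {(, a}. F is not nullable.

Final answer: {(, a}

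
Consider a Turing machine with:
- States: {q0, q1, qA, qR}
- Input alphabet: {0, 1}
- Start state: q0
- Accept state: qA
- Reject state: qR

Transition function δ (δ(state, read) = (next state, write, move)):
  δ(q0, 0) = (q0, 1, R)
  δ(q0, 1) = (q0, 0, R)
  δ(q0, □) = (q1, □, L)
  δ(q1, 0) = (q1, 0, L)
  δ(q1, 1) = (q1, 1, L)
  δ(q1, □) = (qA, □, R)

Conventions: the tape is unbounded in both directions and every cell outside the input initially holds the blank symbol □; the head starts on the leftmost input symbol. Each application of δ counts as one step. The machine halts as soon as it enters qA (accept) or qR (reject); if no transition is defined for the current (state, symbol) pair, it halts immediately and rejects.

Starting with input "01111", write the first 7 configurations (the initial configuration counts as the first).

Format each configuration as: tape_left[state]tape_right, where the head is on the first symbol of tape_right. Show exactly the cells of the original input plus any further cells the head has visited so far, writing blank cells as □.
Step 0: [q0]01111 (head at position 0)
Step 1: δ(q0, 0) = (q0, 1, R)  ⊢  1[q0]1111 (head at position 1)
Step 2: δ(q0, 1) = (q0, 0, R)  ⊢  10[q0]111 (head at position 2)
Step 3: δ(q0, 1) = (q0, 0, R)  ⊢  100[q0]11 (head at position 3)
Step 4: δ(q0, 1) = (q0, 0, R)  ⊢  1000[q0]1 (head at position 4)
Step 5: δ(q0, 1) = (q0, 0, R)  ⊢  10000[q0]□ (head at position 5)
Step 6: δ(q0, □) = (q1, □, L)  ⊢  1000[q1]0□ (head at position 4)

Final answer: [q0]01111 ⊢ 1[q0]1111 ⊢ 10[q0]111 ⊢ 100[q0]11 ⊢ 1000[q0]1 ⊢ 10000[q0]□ ⊢ 1000[q1]0□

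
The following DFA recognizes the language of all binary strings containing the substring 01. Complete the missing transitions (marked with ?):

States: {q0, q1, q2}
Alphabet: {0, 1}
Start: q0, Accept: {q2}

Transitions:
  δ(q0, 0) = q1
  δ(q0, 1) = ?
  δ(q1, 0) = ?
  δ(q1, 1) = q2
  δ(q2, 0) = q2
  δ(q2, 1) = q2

What each state remembers (consistent with the given transitions and accept states):
  q0: 01 not seen yet and the last symbol was not 0
  q1: 01 not seen yet and the last symbol was 0
  q2: the substring 01 has already been seen
Filling in the missing entries:
  δ(q0, 1): in q0 (01 not seen yet and the last symbol was not 0), after reading 1 we have: 01 not seen yet and the last symbol was not 0 → q0
  δ(q1, 0): in q1 (01 not seen yet and the last symbol was 0), after reading 0 we have: 01 not seen yet and the last symbol was 0 → q1

Final answer: δ(q0, 1) = q0; δ(q1, 0) = q1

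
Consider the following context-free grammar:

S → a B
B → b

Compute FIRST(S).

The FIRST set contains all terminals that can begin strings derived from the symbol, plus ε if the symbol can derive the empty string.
S has the single production S → a B, whose right-hand side begins with the terminal a. So FIRST(S) = {a}.

Final answer: {a}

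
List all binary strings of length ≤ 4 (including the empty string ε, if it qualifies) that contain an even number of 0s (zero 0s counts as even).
Checking every binary string of length 0 to 4:
  Length 0: accepted: ε | rejected: (none)
  Length 1: accepted: 1 | rejected: 0
  Length 2: accepted: 00, 11 | rejected: 01, 10
  Length 3: accepted: 001, 010, 100, 111 | rejected: 000, 011, 101, 110
  Length 4: accepted: 0000, 0011, 0101, 0110, 1001, 1010, 1100, 1111 | rejected: 0001, 0010, 0100, 0111, 1000, 1011, 1101, 1110
Total: 16 string(s).

Final answer: ε, 1, 00, 11, 001, 010, 100, 111, 0000, 0011, 0101, 0110, 1001, 1010, 1100, 1111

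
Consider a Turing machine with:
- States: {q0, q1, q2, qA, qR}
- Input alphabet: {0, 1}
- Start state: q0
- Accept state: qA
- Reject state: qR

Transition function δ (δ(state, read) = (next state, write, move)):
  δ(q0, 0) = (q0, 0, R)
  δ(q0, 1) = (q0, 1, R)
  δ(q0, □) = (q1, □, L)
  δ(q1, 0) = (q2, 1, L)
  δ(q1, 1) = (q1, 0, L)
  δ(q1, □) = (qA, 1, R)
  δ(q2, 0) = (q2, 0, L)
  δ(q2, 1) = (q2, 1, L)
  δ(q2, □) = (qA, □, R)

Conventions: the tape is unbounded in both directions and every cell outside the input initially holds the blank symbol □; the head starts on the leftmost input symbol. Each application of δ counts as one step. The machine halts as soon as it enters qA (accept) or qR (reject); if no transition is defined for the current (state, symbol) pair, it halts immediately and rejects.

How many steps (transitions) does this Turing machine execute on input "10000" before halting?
Step 0: [q0]10000 (head at position 0)
Step 1: δ(q0, 1) = (q0, 1, R)  ⊢  1[q0]0000 (head at position 1)
Step 2: δ(q0, 0) = (q0, 0, R)  ⊢  10[q0]000 (head at position 2)
Step 3: δ(q0, 0) = (q0, 0, R)  ⊢  100[q0]00 (head at position 3)
Step 4: δ(q0, 0) = (q0, 0, R)  ⊢  1000[q0]0 (head at position 4)
Step 5: δ(q0, 0) = (q0, 0, R)  ⊢  10000[q0]□ (head at position 5)
Step 6: δ(q0, □) = (q1, □, L)  ⊢  1000[q1]0□ (head at position 4)
Step 7: δ(q1, 0) = (q2, 1, L)  ⊢  100[q2]01□ (head at position 3)
Step 8: δ(q2, 0) = (q2, 0, L)  ⊢  10[q2]001□ (head at position 2)
Step 9: δ(q2, 0) = (q2, 0, L)  ⊢  1[q2]0001□ (head at position 1)
Step 10: δ(q2, 0) = (q2, 0, L)  ⊢  [q2]10001□ (head at position 0)
Step 11: δ(q2, 1) = (q2, 1, L)  ⊢  [q2]□10001□ (head at position -1)
Step 12: δ(q2, □) = (qA, □, R)  ⊢  □[qA]10001□ (head at position 0)
The machine is in qA, so it halts and accepts.
Number of transitions executed: 12.

Final answer: 12 steps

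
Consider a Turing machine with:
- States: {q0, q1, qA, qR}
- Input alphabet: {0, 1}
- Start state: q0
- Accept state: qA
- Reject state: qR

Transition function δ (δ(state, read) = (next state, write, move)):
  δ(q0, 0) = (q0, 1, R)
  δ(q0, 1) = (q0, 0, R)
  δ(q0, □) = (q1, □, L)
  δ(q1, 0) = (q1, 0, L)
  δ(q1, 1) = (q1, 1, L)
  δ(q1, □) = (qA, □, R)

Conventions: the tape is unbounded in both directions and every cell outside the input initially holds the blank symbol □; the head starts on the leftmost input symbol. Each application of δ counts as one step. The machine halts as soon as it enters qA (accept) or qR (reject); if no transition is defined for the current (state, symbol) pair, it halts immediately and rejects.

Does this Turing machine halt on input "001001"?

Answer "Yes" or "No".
Step 0: [q0]001001 (head at position 0)
Step 1: δ(q0, 0) = (q0, 1, R)  ⊢  1[q0]01001 (head at position 1)
Step 2: δ(q0, 0) = (q0, 1, R)  ⊢  11[q0]1001 (head at position 2)
Step 3: δ(q0, 1) = (q0, 0, R)  ⊢  110[q0]001 (head at position 3)
Step 4: δ(q0, 0) = (q0, 1, R)  ⊢  1101[q0]01 (head at position 4)
Step 5: δ(q0, 0) = (q0, 1, R)  ⊢  11011[q0]1 (head at position 5)
Step 6: δ(q0, 1) = (q0, 0, R)  ⊢  110110[q0]□ (head at position 6)
Step 7: δ(q0, □) = (q1, □, L)  ⊢  11011[q1]0□ (head at position 5)
Step 8: δ(q1, 0) = (q1, 0, L)  ⊢  1101[q1]10□ (head at position 4)
Step 9: δ(q1, 1) = (q1, 1, L)  ⊢  110[q1]110□ (head at position 3)
Step 10: δ(q1, 1) = (q1, 1, L)  ⊢  11[q1]0110□ (head at position 2)
Step 11: δ(q1, 0) = (q1, 0, L)  ⊢  1[q1]10110□ (head at position 1)
Step 12: δ(q1, 1) = (q1, 1, L)  ⊢  [q1]110110□ (head at position 0)
Step 13: δ(q1, 1) = (q1, 1, L)  ⊢  [q1]□110110□ (head at position -1)
Step 14: δ(q1, □) = (qA, □, R)  ⊢  □[qA]110110□ (head at position 0)
The machine is in qA, so it halts and accepts.
It halts after 14 steps.

Final answer: Yes - halts after 14 steps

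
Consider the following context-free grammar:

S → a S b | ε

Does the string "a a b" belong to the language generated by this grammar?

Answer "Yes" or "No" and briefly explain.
Every derivation applies S → a S b some number n of times and then S → ε, producing a^n b^n with equally many a's and b's. The string a a b has two a's but only one b, so it cannot be derived.

Final answer: No - no valid derivation exists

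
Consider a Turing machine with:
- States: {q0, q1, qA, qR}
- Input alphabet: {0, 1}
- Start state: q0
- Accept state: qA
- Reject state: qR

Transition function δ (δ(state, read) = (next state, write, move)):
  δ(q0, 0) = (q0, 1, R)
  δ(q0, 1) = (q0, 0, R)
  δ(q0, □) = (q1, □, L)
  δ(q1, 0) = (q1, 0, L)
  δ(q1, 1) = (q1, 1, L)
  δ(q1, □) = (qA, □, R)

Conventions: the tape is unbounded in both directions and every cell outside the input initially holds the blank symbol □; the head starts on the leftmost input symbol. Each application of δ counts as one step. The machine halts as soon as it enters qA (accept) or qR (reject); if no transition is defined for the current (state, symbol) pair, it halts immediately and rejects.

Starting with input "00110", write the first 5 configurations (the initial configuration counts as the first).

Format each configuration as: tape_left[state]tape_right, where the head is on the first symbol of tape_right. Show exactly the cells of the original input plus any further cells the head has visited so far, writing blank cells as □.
Step 0: [q0]00110 (head at position 0)
Step 1: δ(q0, 0) = (q0, 1, R)  ⊢  1[q0]0110 (head at position 1)
Step 2: δ(q0, 0) = (q0, 1, R)  ⊢  11[q0]110 (head at position 2)
Step 3: δ(q0, 1) = (q0, 0, R)  ⊢  110[q0]10 (head at position 3)
Step 4: δ(q0, 1) = (q0, 0, R)  ⊢  1100[q0]0 (head at position 4)

Final answer: [q0]00110 ⊢ 1[q0]0110 ⊢ 11[q0]110 ⊢ 110[q0]10 ⊢ 1100[q0]0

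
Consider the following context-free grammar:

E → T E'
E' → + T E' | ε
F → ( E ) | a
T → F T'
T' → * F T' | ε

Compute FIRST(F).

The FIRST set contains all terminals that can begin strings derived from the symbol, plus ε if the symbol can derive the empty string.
FIRST(F): F → ( E ) contributes '(' and F → a contributes 'a', so FIRST(F) = {(, a}. F is not nullable.

Final answer: {(, a}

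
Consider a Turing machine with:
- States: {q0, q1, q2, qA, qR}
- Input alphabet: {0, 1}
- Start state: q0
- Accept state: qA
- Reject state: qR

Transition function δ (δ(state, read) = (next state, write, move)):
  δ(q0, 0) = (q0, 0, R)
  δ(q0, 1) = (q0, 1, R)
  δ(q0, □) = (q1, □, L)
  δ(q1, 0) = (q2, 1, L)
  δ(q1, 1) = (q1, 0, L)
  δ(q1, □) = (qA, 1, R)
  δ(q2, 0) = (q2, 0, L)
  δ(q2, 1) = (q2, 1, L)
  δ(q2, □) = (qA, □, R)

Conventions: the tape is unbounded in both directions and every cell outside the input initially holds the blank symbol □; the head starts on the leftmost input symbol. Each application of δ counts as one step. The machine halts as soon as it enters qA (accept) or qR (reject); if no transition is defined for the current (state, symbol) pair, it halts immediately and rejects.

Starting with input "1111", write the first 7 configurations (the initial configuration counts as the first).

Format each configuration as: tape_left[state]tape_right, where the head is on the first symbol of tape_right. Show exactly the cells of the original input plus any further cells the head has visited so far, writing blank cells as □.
Step 0: [q0]1111 (head at position 0)
Step 1: δ(q0, 1) = (q0, 1, R)  ⊢  1[q0]111 (head at position 1)
Step 2: δ(q0, 1) = (q0, 1, R)  ⊢  11[q0]11 (head at position 2)
Step 3: δ(q0, 1) = (q0, 1, R)  ⊢  111[q0]1 (head at position 3)
Step 4: δ(q0, 1) = (q0, 1, R)  ⊢  1111[q0]□ (head at position 4)
Step 5: δ(q0, □) = (q1, □, L)  ⊢  111[q1]1□ (head at position 3)
Step 6: δ(q1, 1) = (q1, 0, L)  ⊢  11[q1]10□ (head at position 2)

Final answer: [q0]1111 ⊢ 1[q0]111 ⊢ 11[q0]11 ⊢ 111[q0]1 ⊢ 1111[q0]□ ⊢ 111[q1]1□ ⊢ 11[q1]10□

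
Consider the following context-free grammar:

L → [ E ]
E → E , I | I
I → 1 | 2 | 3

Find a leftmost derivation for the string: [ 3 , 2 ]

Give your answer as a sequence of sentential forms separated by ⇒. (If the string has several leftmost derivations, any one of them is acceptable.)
Start with L.
Step 1: the leftmost non-terminal is L; apply L → [ E ]:  [ E ]
Step 2: the leftmost non-terminal is E; apply E → E , I:  [ E , I ]
Step 3: the leftmost non-terminal is E; apply E → I:  [ I , I ]
Step 4: the leftmost non-terminal is I; apply I → 3:  [ 3 , I ]
Step 5: the leftmost non-terminal is I; apply I → 2:  [ 3 , 2 ]

Final answer: L ⇒ [ E ] ⇒ [ E , I ] ⇒ [ I , I ] ⇒ [ 3 , I ] ⇒ [ 3 , 2 ]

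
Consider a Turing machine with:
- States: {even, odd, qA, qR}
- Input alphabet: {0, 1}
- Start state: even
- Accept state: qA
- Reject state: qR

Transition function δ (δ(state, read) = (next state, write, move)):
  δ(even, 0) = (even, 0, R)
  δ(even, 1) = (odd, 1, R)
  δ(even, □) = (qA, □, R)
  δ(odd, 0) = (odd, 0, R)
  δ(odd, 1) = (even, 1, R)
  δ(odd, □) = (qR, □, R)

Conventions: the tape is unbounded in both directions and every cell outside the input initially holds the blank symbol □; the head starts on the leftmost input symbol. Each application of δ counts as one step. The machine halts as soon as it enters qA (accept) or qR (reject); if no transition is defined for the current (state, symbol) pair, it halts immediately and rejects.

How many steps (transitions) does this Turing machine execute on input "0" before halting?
Step 0: [even]0 (head at position 0)
Step 1: δ(even, 0) = (even, 0, R)  ⊢  0[even]□ (head at position 1)
Step 2: δ(even, □) = (qA, □, R)  ⊢  0□[qA]□ (head at position 2)
The machine is in qA, so it halts and accepts.
Number of transitions executed: 2.

Final answer: 2 steps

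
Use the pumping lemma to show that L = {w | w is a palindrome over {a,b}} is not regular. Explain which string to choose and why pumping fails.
Language: L = {w | w is a palindrome over {a,b}} (strings that read the same forwards and backwards)
Step 1: Assume for contradiction that L is regular, with pumping length p.
Step 2: Choose s = a^p b a^p. Then s ∈ L (it reads the same forwards and backwards) and |s| ≥ p.
Step 3: Consider any decomposition s = xyz with |xy| ≤ p and |y| > 0. Since |xy| ≤ p and the first p symbols of s are all a's, y = a^k for some k with 1 ≤ k ≤ p.
Step 4: Pumping up (i = 2): xy²z = a^(p+k) b a^p. Its reverse is a^p b a^(p+k) ≠ a^(p+k) b a^p (the single b is no longer in the middle), so xy²z is not a palindrome and xy²z ∉ L.
This contradicts the pumping lemma, so L is not regular.

Final answer: Choose s = a^p b a^p. Since |xy| ≤ p, y = a^k with k ≥ 1. Then xy²z = a^(p+k) b a^p is not a palindrome, so ∉ L.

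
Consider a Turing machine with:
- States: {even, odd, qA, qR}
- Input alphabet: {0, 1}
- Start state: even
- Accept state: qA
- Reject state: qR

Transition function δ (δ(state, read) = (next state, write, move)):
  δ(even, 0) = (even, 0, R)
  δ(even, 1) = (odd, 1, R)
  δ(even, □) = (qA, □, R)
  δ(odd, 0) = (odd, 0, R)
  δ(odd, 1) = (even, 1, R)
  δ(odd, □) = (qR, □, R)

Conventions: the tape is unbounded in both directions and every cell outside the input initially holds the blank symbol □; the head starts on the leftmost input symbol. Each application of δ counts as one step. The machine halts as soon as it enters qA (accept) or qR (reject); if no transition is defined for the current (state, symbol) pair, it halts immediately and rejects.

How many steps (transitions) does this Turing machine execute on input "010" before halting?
Step 0: [even]010 (head at position 0)
Step 1: δ(even, 0) = (even, 0, R)  ⊢  0[even]10 (head at position 1)
Step 2: δ(even, 1) = (odd, 1, R)  ⊢  01[odd]0 (head at position 2)
Step 3: δ(odd, 0) = (odd, 0, R)  ⊢  010[odd]□ (head at position 3)
Step 4: δ(odd, □) = (qR, □, R)  ⊢  010□[qR]□ (head at position 4)
The machine is in qR, so it halts and rejects.
Number of transitions executed: 4.

Final answer: 4 steps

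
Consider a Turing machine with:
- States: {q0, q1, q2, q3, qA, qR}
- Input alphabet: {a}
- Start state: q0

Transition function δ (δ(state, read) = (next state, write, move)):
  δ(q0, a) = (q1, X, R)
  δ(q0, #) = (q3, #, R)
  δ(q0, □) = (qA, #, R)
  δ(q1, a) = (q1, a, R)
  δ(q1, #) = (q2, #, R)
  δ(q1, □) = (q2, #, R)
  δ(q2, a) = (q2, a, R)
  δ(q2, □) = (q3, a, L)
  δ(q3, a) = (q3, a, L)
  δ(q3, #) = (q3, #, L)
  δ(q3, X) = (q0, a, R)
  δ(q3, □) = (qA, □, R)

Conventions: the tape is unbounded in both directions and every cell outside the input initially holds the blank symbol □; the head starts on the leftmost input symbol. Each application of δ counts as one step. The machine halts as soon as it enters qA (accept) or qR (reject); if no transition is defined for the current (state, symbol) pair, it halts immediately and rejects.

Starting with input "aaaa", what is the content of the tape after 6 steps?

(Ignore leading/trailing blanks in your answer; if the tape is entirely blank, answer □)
Step 0: [q0]aaaa (head at position 0)
Step 1: δ(q0, a) = (q1, X, R)  ⊢  X[q1]aaa (head at position 1)
Step 2: δ(q1, a) = (q1, a, R)  ⊢  Xa[q1]aa (head at position 2)
Step 3: δ(q1, a) = (q1, a, R)  ⊢  Xaa[q1]a (head at position 3)
Step 4: δ(q1, a) = (q1, a, R)  ⊢  Xaaa[q1]□ (head at position 4)
Step 5: δ(q1, □) = (q2, #, R)  ⊢  Xaaa#[q2]□ (head at position 5)
Step 6: δ(q2, □) = (q3, a, L)  ⊢  Xaaa[q3]#a (head at position 4)
Tape after 6 steps (ignoring surrounding blanks): Xaaa#a

Final answer: Tape: Xaaa#a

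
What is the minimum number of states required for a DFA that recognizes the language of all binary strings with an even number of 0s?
Language: binary strings with an even number of 0s
Lower bound (Myhill–Nerode): the prefixes ε, 0 are pairwise distinguishable:
  ε vs 0: suffix ε distinguishes them (ε has zero 0s (accepted), 0 has one 0 (rejected))
So any DFA needs at least 2 states.
Upper bound: a DFA with 2 states exists (one state per class above).
Minimum states: 2

Final answer: 2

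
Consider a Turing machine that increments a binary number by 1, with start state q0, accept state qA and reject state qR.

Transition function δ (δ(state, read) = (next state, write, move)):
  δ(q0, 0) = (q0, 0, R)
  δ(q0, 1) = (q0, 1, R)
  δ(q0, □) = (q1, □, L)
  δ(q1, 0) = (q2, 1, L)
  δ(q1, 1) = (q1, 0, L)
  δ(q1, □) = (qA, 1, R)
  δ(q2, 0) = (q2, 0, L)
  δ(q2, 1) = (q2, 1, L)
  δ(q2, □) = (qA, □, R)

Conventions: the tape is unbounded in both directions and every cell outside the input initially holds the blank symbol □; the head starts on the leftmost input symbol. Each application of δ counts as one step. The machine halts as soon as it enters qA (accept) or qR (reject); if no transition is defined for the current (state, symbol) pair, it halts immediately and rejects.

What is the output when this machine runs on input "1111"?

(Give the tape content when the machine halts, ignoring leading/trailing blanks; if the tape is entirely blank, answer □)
Step 0: [q0]1111 (head at position 0)
Step 1: δ(q0, 1) = (q0, 1, R)  ⊢  1[q0]111 (head at position 1)
Step 2: δ(q0, 1) = (q0, 1, R)  ⊢  11[q0]11 (head at position 2)
Step 3: δ(q0, 1) = (q0, 1, R)  ⊢  111[q0]1 (head at position 3)
Step 4: δ(q0, 1) = (q0, 1, R)  ⊢  1111[q0]□ (head at position 4)
Step 5: δ(q0, □) = (q1, □, L)  ⊢  111[q1]1□ (head at position 3)
Step 6: δ(q1, 1) = (q1, 0, L)  ⊢  11[q1]10□ (head at position 2)
Step 7: δ(q1, 1) = (q1, 0, L)  ⊢  1[q1]100□ (head at position 1)
Step 8: δ(q1, 1) = (q1, 0, L)  ⊢  [q1]1000□ (head at position 0)
Step 9: δ(q1, 1) = (q1, 0, L)  ⊢  [q1]□0000□ (head at position -1)
Step 10: δ(q1, □) = (qA, 1, R)  ⊢  1[qA]0000□ (head at position 0)
The machine is in qA, so it halts and accepts.
Tape content when halted (ignoring surrounding blanks): 10000

Final answer: Output: 10000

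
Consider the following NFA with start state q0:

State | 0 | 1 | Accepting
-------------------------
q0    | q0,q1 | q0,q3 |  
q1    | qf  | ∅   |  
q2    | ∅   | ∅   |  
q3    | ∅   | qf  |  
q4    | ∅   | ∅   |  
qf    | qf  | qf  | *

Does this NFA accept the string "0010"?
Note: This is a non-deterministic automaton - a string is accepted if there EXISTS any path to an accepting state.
Track the set of states the NFA could be in: start {q0}
Read '0': {q0} → {q0, q1}
Read '0': {q0, q1} → {q0, q1, qf}
Read '1': {q0, q1, qf} → {q0, q3, qf}
Read '0': {q0, q3, qf} → {q0, q1, qf}
Final set {q0, q1, qf} contains accepting state(s) {qf} → accepted.

Final answer: Yes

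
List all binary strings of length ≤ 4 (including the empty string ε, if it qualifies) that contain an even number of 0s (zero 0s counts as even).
Checking every binary string of length 0 to 4:
  Length 0: accepted: ε | rejected: (none)
  Length 1: accepted: 1 | rejected: 0
  Length 2: accepted: 00, 11 | rejected: 01, 10
  Length 3: accepted: 001, 010, 100, 111 | rejected: 000, 011, 101, 110
  Length 4: accepted: 0000, 0011, 0101, 0110, 1001, 1010, 1100, 1111 | rejected: 0001, 0010, 0100, 0111, 1000, 1011, 1101, 1110
Total: 16 string(s).

Final answer: ε, 1, 00, 11, 001, 010, 100, 111, 0000, 0011, 0101, 0110, 1001, 1010, 1100, 1111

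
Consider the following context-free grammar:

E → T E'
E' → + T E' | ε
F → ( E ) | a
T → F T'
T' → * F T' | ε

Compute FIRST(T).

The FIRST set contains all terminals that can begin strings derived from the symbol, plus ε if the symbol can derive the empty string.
FIRST(F): F → ( E ) contributes '(' and F → a contributes 'a', so FIRST(F) = {(, a}. F is not nullable.
FIRST(T): T → F T' begins with F, and F is not nullable, so FIRST(T) = FIRST(F) = {(, a}.

Final answer: {(, a}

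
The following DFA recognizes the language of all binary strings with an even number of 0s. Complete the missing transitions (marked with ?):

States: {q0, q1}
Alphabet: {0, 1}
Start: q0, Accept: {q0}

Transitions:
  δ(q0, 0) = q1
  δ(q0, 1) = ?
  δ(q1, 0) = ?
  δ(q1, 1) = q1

What each state remembers (consistent with the given transitions and accept states):
  q0: an even number of 0s has been read so far
  q1: an odd number of 0s has been read so far
Filling in the missing entries:
  δ(q0, 1): in q0 (an even number of 0s has been read so far), after reading 1 we have: an even number of 0s has been read so far → q0
  δ(q1, 0): in q1 (an odd number of 0s has been read so far), after reading 0 we have: an even number of 0s has been read so far → q0

Final answer: δ(q0, 1) = q0; δ(q1, 0) = q0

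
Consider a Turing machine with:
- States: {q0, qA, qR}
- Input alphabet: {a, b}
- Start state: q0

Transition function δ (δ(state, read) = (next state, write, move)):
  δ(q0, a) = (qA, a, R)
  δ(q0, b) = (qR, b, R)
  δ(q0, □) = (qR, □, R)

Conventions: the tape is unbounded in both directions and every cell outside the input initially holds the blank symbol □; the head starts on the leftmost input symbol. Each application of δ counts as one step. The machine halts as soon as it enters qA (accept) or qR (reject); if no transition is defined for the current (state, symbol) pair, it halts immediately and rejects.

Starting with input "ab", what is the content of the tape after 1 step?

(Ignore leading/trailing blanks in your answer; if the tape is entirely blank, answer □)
Step 0: [q0]ab (head at position 0)
Step 1: δ(q0, a) = (qA, a, R)  ⊢  a[qA]b (head at position 1)
Tape after 1 step (ignoring surrounding blanks): ab

Final answer: Tape: ab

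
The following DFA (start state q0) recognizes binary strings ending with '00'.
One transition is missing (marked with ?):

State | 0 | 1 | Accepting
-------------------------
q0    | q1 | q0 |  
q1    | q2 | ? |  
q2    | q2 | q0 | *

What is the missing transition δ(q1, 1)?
q0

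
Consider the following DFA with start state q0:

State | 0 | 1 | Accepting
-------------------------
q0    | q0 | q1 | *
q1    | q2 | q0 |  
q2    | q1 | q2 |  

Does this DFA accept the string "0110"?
Start in q0.
Read '0': q0 → q0
Read '1': q0 → q1
Read '1': q1 → q0
Read '0': q0 → q0
Final state q0 is accepting, so the string is accepted.

Final answer: Yes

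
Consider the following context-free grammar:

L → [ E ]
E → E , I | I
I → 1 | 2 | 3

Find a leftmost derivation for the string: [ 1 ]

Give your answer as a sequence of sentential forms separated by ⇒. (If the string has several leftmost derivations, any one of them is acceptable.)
Start with L.
Step 1: the leftmost non-terminal is L; apply L → [ E ]:  [ E ]
Step 2: the leftmost non-terminal is E; apply E → I:  [ I ]
Step 3: the leftmost non-terminal is I; apply I → 1:  [ 1 ]

Final answer: L ⇒ [ E ] ⇒ [ I ] ⇒ [ 1 ]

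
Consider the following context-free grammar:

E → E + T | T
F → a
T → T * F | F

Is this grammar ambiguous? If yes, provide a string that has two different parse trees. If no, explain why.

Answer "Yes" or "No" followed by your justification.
This is the standard stratified expression grammar: '+' is introduced only by the left-recursive rule E → E + T and '*' only by the left-recursive rule T → T * F, with F → a. For any string, the last '+' must be the one produced at the root E (everything after it is a T containing no '+'), and likewise within each T the last '*' is produced at its root. This fixes the parse tree uniquely (left-associative, '*' binding tighter than '+'), so every string has exactly one parse tree.

Final answer: No - the grammar is unambiguous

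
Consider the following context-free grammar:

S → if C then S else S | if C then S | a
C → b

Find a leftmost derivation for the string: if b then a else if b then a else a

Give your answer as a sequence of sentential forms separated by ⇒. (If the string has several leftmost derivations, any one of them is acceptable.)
Start with S.
Step 1: the leftmost non-terminal is S; apply S → if C then S else S:  if C then S else S
Step 2: the leftmost non-terminal is C; apply C → b:  if b then S else S
Step 3: the leftmost non-terminal is S; apply S → a:  if b then a else S
Step 4: the leftmost non-terminal is S; apply S → if C then S else S:  if b then a else if C then S else S
Step 5: the leftmost non-terminal is C; apply C → b:  if b then a else if b then S else S
Step 6: the leftmost non-terminal is S; apply S → a:  if b then a else if b then a else S
Step 7: the leftmost non-terminal is S; apply S → a:  if b then a else if b then a else a

Final answer: S ⇒ if C then S else S ⇒ if b then S else S ⇒ if b then a else S ⇒ if b then a else if C then S else S ⇒ if b then a else if b then S else S ⇒ if b then a else if b then a else S ⇒ if b then a else if b then a else a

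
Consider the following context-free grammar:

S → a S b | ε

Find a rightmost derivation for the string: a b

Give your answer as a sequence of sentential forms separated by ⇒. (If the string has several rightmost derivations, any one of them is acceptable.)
Start with S.
Step 1: the rightmost non-terminal is S; apply S → a S b:  a S b
Step 2: the rightmost non-terminal is S; apply S → ε:  a b

Final answer: S ⇒ a S b ⇒ a b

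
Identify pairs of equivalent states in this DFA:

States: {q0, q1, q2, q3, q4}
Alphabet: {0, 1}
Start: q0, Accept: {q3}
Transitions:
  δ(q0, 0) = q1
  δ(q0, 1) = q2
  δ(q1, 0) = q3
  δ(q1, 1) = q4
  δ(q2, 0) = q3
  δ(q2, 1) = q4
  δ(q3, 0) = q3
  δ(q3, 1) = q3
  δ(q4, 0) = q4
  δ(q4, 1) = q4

Using the table-filling algorithm:
Round 0 – mark pairs where exactly one state is accepting: (q0,q3), (q1,q3), (q2,q3), (q3,q4)
Round 1 – newly marked: (q0,q1) [on 0: q1 vs q3, already marked]; (q0,q2) [on 0: q1 vs q3, already marked]; (q1,q4) [on 0: q3 vs q4, already marked]; (q2,q4) [on 0: q3 vs q4, already marked]
Round 2 – newly marked: (q0,q4) [on 0: q1 vs q4, already marked]
No further pairs can be marked.
(q1, q2) unmarked: δ(q1,0)=q3, δ(q2,0)=q3; δ(q1,1)=q4, δ(q2,1)=q4 → equivalent
Equivalent pairs: (q1, q2)

Final answer: Equivalent pairs: (q1, q2)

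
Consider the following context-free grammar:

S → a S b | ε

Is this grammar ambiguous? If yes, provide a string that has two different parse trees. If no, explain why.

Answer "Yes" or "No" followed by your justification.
At every step exactly one production applies: if the remaining string to generate is non-empty it starts with a and ends with b, forcing S → a S b; if it is empty, S → ε is forced. Hence each string a^n b^n has exactly one derivation (S → a S b applied n times, then S → ε) and one parse tree.

Final answer: No - the grammar is unambiguous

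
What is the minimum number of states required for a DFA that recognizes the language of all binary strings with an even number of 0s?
Language: binary strings with an even number of 0s
Lower bound (Myhill–Nerode): the prefixes ε, 0 are pairwise distinguishable:
  ε vs 0: suffix ε distinguishes them (ε has zero 0s (accepted), 0 has one 0 (rejected))
So any DFA needs at least 2 states.
Upper bound: a DFA with 2 states exists (one state per class above).
Minimum states: 2

Final answer: 2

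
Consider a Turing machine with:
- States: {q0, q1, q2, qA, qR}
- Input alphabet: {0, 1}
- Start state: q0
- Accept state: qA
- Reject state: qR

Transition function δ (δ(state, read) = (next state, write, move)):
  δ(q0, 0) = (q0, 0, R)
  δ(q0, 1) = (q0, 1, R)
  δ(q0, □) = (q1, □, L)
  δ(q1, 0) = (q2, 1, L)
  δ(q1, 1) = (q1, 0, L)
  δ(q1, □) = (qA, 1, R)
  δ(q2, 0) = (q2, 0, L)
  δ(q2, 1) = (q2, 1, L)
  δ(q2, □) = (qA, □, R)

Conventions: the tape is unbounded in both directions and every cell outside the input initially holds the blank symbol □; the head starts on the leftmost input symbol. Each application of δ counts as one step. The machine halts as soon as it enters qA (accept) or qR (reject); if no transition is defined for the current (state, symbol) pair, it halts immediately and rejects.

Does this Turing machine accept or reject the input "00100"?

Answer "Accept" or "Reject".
Step 0: [q0]00100 (head at position 0)
Step 1: δ(q0, 0) = (q0, 0, R)  ⊢  0[q0]0100 (head at position 1)
Step 2: δ(q0, 0) = (q0, 0, R)  ⊢  00[q0]100 (head at position 2)
Step 3: δ(q0, 1) = (q0, 1, R)  ⊢  001[q0]00 (head at position 3)
Step 4: δ(q0, 0) = (q0, 0, R)  ⊢  0010[q0]0 (head at position 4)
Step 5: δ(q0, 0) = (q0, 0, R)  ⊢  00100[q0]□ (head at position 5)
Step 6: δ(q0, □) = (q1, □, L)  ⊢  0010[q1]0□ (head at position 4)
Step 7: δ(q1, 0) = (q2, 1, L)  ⊢  001[q2]01□ (head at position 3)
Step 8: δ(q2, 0) = (q2, 0, L)  ⊢  00[q2]101□ (head at position 2)
Step 9: δ(q2, 1) = (q2, 1, L)  ⊢  0[q2]0101□ (head at position 1)
Step 10: δ(q2, 0) = (q2, 0, L)  ⊢  [q2]00101□ (head at position 0)
Step 11: δ(q2, 0) = (q2, 0, L)  ⊢  [q2]□00101□ (head at position -1)
Step 12: δ(q2, □) = (qA, □, R)  ⊢  □[qA]00101□ (head at position 0)
The machine is in qA, so it halts and accepts.

Final answer: Accept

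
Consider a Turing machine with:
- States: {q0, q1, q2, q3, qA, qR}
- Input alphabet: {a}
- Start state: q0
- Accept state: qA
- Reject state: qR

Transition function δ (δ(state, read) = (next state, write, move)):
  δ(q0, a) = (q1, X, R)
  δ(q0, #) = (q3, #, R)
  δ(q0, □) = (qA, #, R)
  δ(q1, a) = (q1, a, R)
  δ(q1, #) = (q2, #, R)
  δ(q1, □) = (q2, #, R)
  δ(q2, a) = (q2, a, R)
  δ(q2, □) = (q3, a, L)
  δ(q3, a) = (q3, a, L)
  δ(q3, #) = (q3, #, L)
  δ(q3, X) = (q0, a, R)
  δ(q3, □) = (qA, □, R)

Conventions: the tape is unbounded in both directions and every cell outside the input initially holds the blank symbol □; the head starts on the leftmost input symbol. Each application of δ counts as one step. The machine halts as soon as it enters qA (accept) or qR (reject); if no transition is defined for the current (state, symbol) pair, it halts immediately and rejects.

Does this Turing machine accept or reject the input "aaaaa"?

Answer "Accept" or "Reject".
Trace (configuration after each step, as tape_left[state]tape_right with head position):
Step 0: [q0]aaaaa (head at position 0)
Step 1: X[q1]aaaa (head 1)
Step 2: Xa[q1]aaa (head 2)
Step 3: Xaa[q1]aa (head 3)
Step 4: Xaaa[q1]a (head 4)
Step 5: Xaaaa[q1]□ (head 5)
Step 6: Xaaaa#[q2]□ (head 6)
Step 7: Xaaaa[q3]#a (head 5)
Step 8: Xaaa[q3]a#a (head 4)
Step 9: Xaa[q3]aa#a (head 3)
Step 10: Xa[q3]aaa#a (head 2)
Step 11: X[q3]aaaa#a (head 1)
Step 12: [q3]Xaaaa#a (head 0)
Step 13: a[q0]aaaa#a (head 1)
Step 14: aX[q1]aaa#a (head 2)
Step 15: aXa[q1]aa#a (head 3)
Step 16: aXaa[q1]a#a (head 4)
Step 17: aXaaa[q1]#a (head 5)
Step 18: aXaaa#[q2]a (head 6)
Step 19: aXaaa#a[q2]□ (head 7)
Step 20: aXaaa#[q3]aa (head 6)
Step 21: aXaaa[q3]#aa (head 5)
Step 22: aXaa[q3]a#aa (head 4)
Step 23: aXa[q3]aa#aa (head 3)
Step 24: aX[q3]aaa#aa (head 2)
Step 25: a[q3]Xaaa#aa (head 1)
Step 26: aa[q0]aaa#aa (head 2)
Step 27: aaX[q1]aa#aa (head 3)
Step 28: aaXa[q1]a#aa (head 4)
Step 29: aaXaa[q1]#aa (head 5)
Step 30: aaXaa#[q2]aa (head 6)
Step 31: aaXaa#a[q2]a (head 7)
Step 32: aaXaa#aa[q2]□ (head 8)
Step 33: aaXaa#a[q3]aa (head 7)
Step 34: aaXaa#[q3]aaa (head 6)
Step 35: aaXaa[q3]#aaa (head 5)
Step 36: aaXa[q3]a#aaa (head 4)
Step 37: aaX[q3]aa#aaa (head 3)
Step 38: aa[q3]Xaa#aaa (head 2)
Step 39: aaa[q0]aa#aaa (head 3)
Step 40: aaaX[q1]a#aaa (head 4)
Step 41: aaaXa[q1]#aaa (head 5)
Step 42: aaaXa#[q2]aaa (head 6)
Step 43: aaaXa#a[q2]aa (head 7)
Step 44: aaaXa#aa[q2]a (head 8)
Step 45: aaaXa#aaa[q2]□ (head 9)
Step 46: aaaXa#aa[q3]aa (head 8)
Step 47: aaaXa#a[q3]aaa (head 7)
Step 48: aaaXa#[q3]aaaa (head 6)
Step 49: aaaXa[q3]#aaaa (head 5)
Step 50: aaaX[q3]a#aaaa (head 4)
Step 51: aaa[q3]Xa#aaaa (head 3)
Step 52: aaaa[q0]a#aaaa (head 4)
Step 53: aaaaX[q1]#aaaa (head 5)
Step 54: aaaaX#[q2]aaaa (head 6)
Step 55: aaaaX#a[q2]aaa (head 7)
Step 56: aaaaX#aa[q2]aa (head 8)
Step 57: aaaaX#aaa[q2]a (head 9)
Step 58: aaaaX#aaaa[q2]□ (head 10)
Step 59: aaaaX#aaa[q3]aa (head 9)
Step 60: aaaaX#aa[q3]aaa (head 8)
Step 61: aaaaX#a[q3]aaaa (head 7)
Step 62: aaaaX#[q3]aaaaa (head 6)
Step 63: aaaaX[q3]#aaaaa (head 5)
Step 64: aaaa[q3]X#aaaaa (head 4)
Step 65: aaaaa[q0]#aaaaa (head 5)
Step 66: aaaaa#[q3]aaaaa (head 6)
Step 67: aaaaa[q3]#aaaaa (head 5)
Step 68: aaaa[q3]a#aaaaa (head 4)
Step 69: aaa[q3]aa#aaaaa (head 3)
Step 70: aa[q3]aaa#aaaaa (head 2)
Step 71: a[q3]aaaa#aaaaa (head 1)
Step 72: [q3]aaaaa#aaaaa (head 0)
Step 73: [q3]□aaaaa#aaaaa (head -1)
Step 74: □[qA]aaaaa#aaaaa (head 0)
The machine is in qA, so it halts and accepts.

Final answer: Accept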